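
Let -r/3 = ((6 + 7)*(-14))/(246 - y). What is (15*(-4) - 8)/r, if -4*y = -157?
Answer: -14059/546 ≈ -25.749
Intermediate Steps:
y = 157/4 (y = -¼*(-157) = 157/4 ≈ 39.250)
r = 2184/827 (r = -3*(6 + 7)*(-14)/(246 - 1*157/4) = -3*13*(-14)/(246 - 157/4) = -(-546)/827/4 = -(-546)*4/827 = -3*(-728/827) = 2184/827 ≈ 2.6409)
(15*(-4) - 8)/r = (15*(-4) - 8)/(2184/827) = (-60 - 8)*(827/2184) = -68*827/2184 = -14059/546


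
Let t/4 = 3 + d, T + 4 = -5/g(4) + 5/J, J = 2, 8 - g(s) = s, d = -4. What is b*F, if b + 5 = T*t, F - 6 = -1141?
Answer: -6810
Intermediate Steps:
g(s) = 8 - s
F = -1135 (F = 6 - 1141 = -1135)
T = -11/4 (T = -4 + (-5/(8 - 1*4) + 5/2) = -4 + (-5/(8 - 4) + 5*(1/2)) = -4 + (-5/4 + 5/2) = -4 + 5/4 = -11/4 ≈ -2.7500)
t = -4 (t = 4*(3 - 4) = 4*(-1) = -4)
b = 6 (b = -5 - 11/4*(-4) = -5 + 11 = 6)
b*F = 6*(-1135) = -6810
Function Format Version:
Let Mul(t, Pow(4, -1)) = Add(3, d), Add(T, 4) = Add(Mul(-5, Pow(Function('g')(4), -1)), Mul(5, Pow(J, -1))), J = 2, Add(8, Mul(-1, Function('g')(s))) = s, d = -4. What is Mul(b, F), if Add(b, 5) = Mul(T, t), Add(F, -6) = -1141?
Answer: -6810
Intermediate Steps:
Function('g')(s) = Add(8, Mul(-1, s))
F = -1135 (F = Add(6, -1141) = -1135)
T = Rational(-11, 4) (T = Add(-4, Add(Mul(-5, Pow(Add(8, Mul(-1, 4)), -1)), Mul(5, Pow(2, -1)))) = Add(-4, Add(Mul(-5, Pow(Add(8, -4), -1)), Mul(5, Rational(1, 2)))) = Add(-4, Add(Mul(-5, Pow(4, -1)), Rational(5, 2))) = Add(-4, Add(Mul(-5, Rational(1, 4)), Rational(5, 2))) = Add(-4, Add(Rational(-5, 4), Rational(5, 2))) = Add(-4, Rational(5, 4)) = Rational(-11, 4) ≈ -2.7500)
t = -4 (t = Mul(4, Add(3, -4)) = Mul(4, -1) = -4)
b = 6 (b = Add(-5, Mul(Rational(-11, 4), -4)) = Add(-5, 11) = 6)
Mul(b, F) = Mul(6, -1135) = -6810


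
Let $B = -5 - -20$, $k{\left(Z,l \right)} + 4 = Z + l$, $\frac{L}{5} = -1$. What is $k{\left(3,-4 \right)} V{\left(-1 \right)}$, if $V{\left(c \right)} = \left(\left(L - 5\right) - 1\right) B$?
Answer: $825$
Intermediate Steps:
$L = -5$ ($L = 5 \left(-1\right) = -5$)
$k{\left(Z,l \right)} = -4 + Z + l$ ($k{\left(Z,l \right)} = -4 + \left(Z + l\right) = -4 + Z + l$)
$B = 15$ ($B = -5 + 20 = 15$)
$V{\left(c \right)} = -165$ ($V{\left(c \right)} = \left(\left(-5 - 5\right) - 1\right) 15 = \left(-10 - 1\right) 15 = \left(-11\right) 15 = -165$)
$k{\left(3,-4 \right)} V{\left(-1 \right)} = \left(-4 + 3 - 4\right) \left(-165\right) = \left(-5\right) \left(-165\right) = 825$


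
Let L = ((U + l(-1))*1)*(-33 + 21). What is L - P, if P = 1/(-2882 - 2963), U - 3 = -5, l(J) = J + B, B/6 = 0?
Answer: 210421/5845 ≈ 36.000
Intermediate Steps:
B = 0 (B = 6*0 = 0)
l(J) = J (l(J) = J + 0 = J)
U = -2 (U = 3 - 5 = -2)
P = -1/5845 (P = 1/(-5845) = -1/5845 ≈ -0.00017109)
L = 36 (L = ((-2 - 1)*1)*(-33 + 21) = -3*1*(-12) = -3*(-12) = 36)
L - P = 36 - 1*(-1/5845) = 36 + 1/5845 = 210421/5845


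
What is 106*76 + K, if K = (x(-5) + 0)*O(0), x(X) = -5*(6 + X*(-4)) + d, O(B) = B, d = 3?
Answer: 8056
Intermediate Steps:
x(X) = -27 + 20*X (x(X) = -5*(6 + X*(-4)) + 3 = -5*(6 - 4*X) + 3 = (-30 + 20*X) + 3 = -27 + 20*X)
K = 0 (K = ((-27 + 20*(-5)) + 0)*0 = ((-27 - 100) + 0)*0 = (-127 + 0)*0 = -127*0 = 0)
106*76 + K = 106*76 + 0 = 8056 + 0 = 8056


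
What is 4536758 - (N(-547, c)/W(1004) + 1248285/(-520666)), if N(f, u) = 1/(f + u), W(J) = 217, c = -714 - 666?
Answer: 21015931902449439/4632365402 ≈ 4.5368e+6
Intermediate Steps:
c = -1380
4536758 - (N(-547, c)/W(1004) + 1248285/(-520666)) = 4536758 - (1/(-547 - 1380*217) + 1248285/(-520666)) = 4536758 - ((1/217)/(-1927) + 1248285*(-1/520666)) = 4536758 - (-1/1927*1/217 - 1248285/520666) = 4536758 - (-1/418159 - 1248285/520666) = 4536758 - 1*(-11106002723/4632365402) = 4536758 + 11106002723/4632365402 = 21015931902449439/4632365402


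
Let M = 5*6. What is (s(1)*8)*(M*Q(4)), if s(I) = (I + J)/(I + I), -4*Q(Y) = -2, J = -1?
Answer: 0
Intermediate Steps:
Q(Y) = ½ (Q(Y) = -¼*(-2) = ½)
M = 30
s(I) = (-1 + I)/(2*I) (s(I) = (I - 1)/(I + I) = (-1 + I)/((2*I)) = (-1 + I)*(1/(2*I)) = (-1 + I)/(2*I))
(s(1)*8)*(M*Q(4)) = (((½)*(-1 + 1)/1)*8)*(30*(½)) = (((½)*1*0)*8)*15 = (0*8)*15 = 0*15 = 0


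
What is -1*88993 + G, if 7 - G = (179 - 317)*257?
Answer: -53520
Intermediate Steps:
G = 35473 (G = 7 - (179 - 317)*257 = 7 - (-138)*257 = 7 - 1*(-35466) = 7 + 35466 = 35473)
-1*88993 + G = -1*88993 + 35473 = -88993 + 35473 = -53520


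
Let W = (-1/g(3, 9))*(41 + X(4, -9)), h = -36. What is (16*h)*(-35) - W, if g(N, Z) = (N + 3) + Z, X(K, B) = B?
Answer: 302432/15 ≈ 20162.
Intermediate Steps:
g(N, Z) = 3 + N + Z (g(N, Z) = (3 + N) + Z = 3 + N + Z)
W = -32/15 (W = (-1/(3 + 3 + 9))*(41 - 9) = -1/15*32 = -32/15 ≈ -2.1333)
(16*h)*(-35) - W = (16*(-36))*(-35) - 1*(-32/15) = -576*(-35) + 32/15 = 20160 + 32/15 = 302432/15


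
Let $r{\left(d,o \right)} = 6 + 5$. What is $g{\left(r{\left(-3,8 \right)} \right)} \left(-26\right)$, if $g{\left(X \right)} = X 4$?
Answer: $-1144$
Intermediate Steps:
$r{\left(d,o \right)} = 11$
$g{\left(X \right)} = 4 X$
$g{\left(r{\left(-3,8 \right)} \right)} \left(-26\right) = 4 \cdot 11 \left(-26\right) = 44 \left(-26\right) = -1144$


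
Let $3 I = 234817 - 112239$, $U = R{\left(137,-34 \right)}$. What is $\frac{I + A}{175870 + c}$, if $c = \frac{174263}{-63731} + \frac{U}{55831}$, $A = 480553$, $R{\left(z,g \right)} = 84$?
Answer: $\frac{5565814066218257}{1877294507105763} \approx 2.9648$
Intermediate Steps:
$U = 84$
$c = - \frac{9723924149}{3558165461}$ ($c = \frac{174263}{-63731} + \frac{84}{55831} = 174263 \left(- \frac{1}{63731}\right) + 84 \cdot \frac{1}{55831} = - \frac{174263}{63731} + \frac{84}{55831} = - \frac{9723924149}{3558165461} \approx -2.7328$)
$I = \frac{122578}{3}$ ($I = \frac{234817 - 112239}{3} = \frac{1}{3} \cdot 122578 = \frac{122578}{3} \approx 40859.0$)
$\frac{I + A}{175870 + c} = \frac{\frac{122578}{3} + 480553}{175870 - \frac{9723924149}{3558165461}} = \frac{1564237}{3 \cdot \frac{625764835701921}{3558165461}} = \frac{1564237}{3} \cdot \frac{3558165461}{625764835701921} = \frac{5565814066218257}{1877294507105763}$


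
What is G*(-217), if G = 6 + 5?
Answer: -2387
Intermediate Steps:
G = 11
G*(-217) = 11*(-217) = -2387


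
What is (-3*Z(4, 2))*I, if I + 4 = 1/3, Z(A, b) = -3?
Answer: -33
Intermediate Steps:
I = -11/3 (I = -4 + 1/3 = -11/3 ≈ -3.6667)
(-3*Z(4, 2))*I = -3*(-3)*(-11/3) = 9*(-11/3) = -33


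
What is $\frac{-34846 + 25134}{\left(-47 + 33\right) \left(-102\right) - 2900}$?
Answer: $\frac{607}{92} \approx 6.5978$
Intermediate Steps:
$\frac{-34846 + 25134}{\left(-47 + 33\right) \left(-102\right) - 2900} = - \frac{9712}{\left(-14\right) \left(-102\right) + \left(-25083 + 22183\right)} = - \frac{9712}{1428 - 2900} = - \frac{9712}{-1472} = \left(-9712\right) \left(- \frac{1}{1472}\right) = \frac{607}{92}$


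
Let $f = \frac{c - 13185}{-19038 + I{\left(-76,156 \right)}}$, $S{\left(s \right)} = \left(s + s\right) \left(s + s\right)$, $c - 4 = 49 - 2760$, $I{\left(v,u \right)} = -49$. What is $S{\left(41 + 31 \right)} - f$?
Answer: $\frac{395772140}{19087} \approx 20735.0$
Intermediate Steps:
$c = -2707$ ($c = 4 + \left(49 - 2760\right) = 4 - 2711 = -2707$)
$S{\left(s \right)} = 4 s^{2}$ ($S{\left(s \right)} = 2 s 2 s = 4 s^{2}$)
$f = \frac{15892}{19087}$ ($f = \frac{-2707 - 13185}{-19038 - 49} = - \frac{15892}{-19087} = \left(-15892\right) \left(- \frac{1}{19087}\right) = \frac{15892}{19087} \approx 0.83261$)
$S{\left(41 + 31 \right)} - f = 4 \left(41 + 31\right)^{2} - \frac{15892}{19087} = 4 \cdot 72^{2} - \frac{15892}{19087} = 4 \cdot 5184 - \frac{15892}{19087} = 20736 - \frac{15892}{19087} = \frac{395772140}{19087}$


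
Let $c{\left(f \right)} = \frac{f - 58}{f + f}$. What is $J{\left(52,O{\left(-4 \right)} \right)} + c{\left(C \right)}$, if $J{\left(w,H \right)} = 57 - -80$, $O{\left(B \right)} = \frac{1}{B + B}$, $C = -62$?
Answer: $\frac{4277}{31} \approx 137.97$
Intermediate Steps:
$O{\left(B \right)} = \frac{1}{2 B}$
$J{\left(w,H \right)} = 137$ ($J{\left(w,H \right)} = 57 + 80 = 137$)
$c{\left(f \right)} = \frac{-58 + f}{2 f}$
$J{\left(52,O{\left(-4 \right)} \right)} + c{\left(C \right)} = 137 + \frac{-58 - 62}{2 \left(-62\right)} = 137 + \frac{1}{2} \left(- \frac{1}{62}\right) \left(-120\right) = 137 + \frac{30}{31} = \frac{4277}{31}$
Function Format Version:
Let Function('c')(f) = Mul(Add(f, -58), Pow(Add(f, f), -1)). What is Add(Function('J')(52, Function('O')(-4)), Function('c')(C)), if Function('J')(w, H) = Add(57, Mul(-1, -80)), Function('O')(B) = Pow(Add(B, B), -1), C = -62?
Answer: Rational(4277, 31) ≈ 137.97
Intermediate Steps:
Function('O')(B) = Mul(Rational(1, 2), Pow(B, -1)) (Function('O')(B) = Pow(Mul(2, B), -1) = Mul(Rational(1, 2), Pow(B, -1)))
Function('J')(w, H) = 137 (Function('J')(w, H) = Add(57, 80) = 137)
Function('c')(f) = Mul(Rational(1, 2), Pow(f, -1), Add(-58, f)) (Function('c')(f) = Mul(Add(-58, f), Pow(Mul(2, f), -1)) = Mul(Add(-58, f), Mul(Rational(1, 2), Pow(f, -1))) = Mul(Rational(1, 2), Pow(f, -1), Add(-58, f)))
Add(Function('J')(52, Function('O')(-4)), Function('c')(C)) = Add(137, Mul(Rational(1, 2), Pow(-62, -1), Add(-58, -62))) = Add(137, Mul(Rational(1, 2), Rational(-1, 62), -120)) = Add(137, Rational(30, 31)) = Rational(4277, 31)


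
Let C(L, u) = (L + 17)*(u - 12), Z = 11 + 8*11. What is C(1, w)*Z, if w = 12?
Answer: 0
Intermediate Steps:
Z = 99 (Z = 11 + 88 = 99)
C(L, u) = (-12 + u)*(17 + L) (C(L, u) = (17 + L)*(-12 + u) = (-12 + u)*(17 + L))
C(1, w)*Z = (-204 - 12*1 + 17*12 + 1*12)*99 = (-204 - 12 + 204 + 12)*99 = 0*99 = 0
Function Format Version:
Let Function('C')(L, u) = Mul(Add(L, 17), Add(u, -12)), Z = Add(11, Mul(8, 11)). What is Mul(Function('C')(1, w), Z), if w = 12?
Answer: 0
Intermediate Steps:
Z = 99 (Z = Add(11, 88) = 99)
Function('C')(L, u) = Mul(Add(-12, u), Add(17, L)) (Function('C')(L, u) = Mul(Add(17, L), Add(-12, u)) = Mul(Add(-12, u), Add(17, L)))
Mul(Function('C')(1, w), Z) = Mul(Add(-204, Mul(-12, 1), Mul(17, 12), Mul(1, 12)), 99) = Mul(Add(-204, -12, 204, 12), 99) = Mul(0, 99) = 0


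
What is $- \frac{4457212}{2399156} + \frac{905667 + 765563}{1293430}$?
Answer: $- \frac{43888755882}{77578508627} \approx -0.56573$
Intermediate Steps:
$- \frac{4457212}{2399156} + \frac{905667 + 765563}{1293430} = \left(-4457212\right) \frac{1}{2399156} + 1671230 \cdot \frac{1}{1293430} = - \frac{1114303}{599789} + \frac{167123}{129343} = - \frac{43888755882}{77578508627}$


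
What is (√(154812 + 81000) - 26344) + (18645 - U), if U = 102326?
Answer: -110025 + 2*√58953 ≈ -1.0954e+5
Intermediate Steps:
(√(154812 + 81000) - 26344) + (18645 - U) = (√(154812 + 81000) - 26344) + (18645 - 1*102326) = (√235812 - 26344) + (18645 - 102326) = (2*√58953 - 26344) - 83681 = (-26344 + 2*√58953) - 83681 = -110025 + 2*√58953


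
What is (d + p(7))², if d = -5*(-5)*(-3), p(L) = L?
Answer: 4624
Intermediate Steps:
d = -75 (d = 25*(-3) = -75)
(d + p(7))² = (-75 + 7)² = (-68)² = 4624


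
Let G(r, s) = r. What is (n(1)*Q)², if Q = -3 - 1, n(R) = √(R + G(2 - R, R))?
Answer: 32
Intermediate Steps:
n(R) = √2 (n(R) = √(R + (2 - R)) = √2)
Q = -4
(n(1)*Q)² = (√2*(-4))² = (-4*√2)² = 32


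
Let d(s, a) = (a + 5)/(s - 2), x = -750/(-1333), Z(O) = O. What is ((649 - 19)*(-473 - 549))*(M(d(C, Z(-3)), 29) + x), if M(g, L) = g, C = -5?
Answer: -237676320/1333 ≈ -1.7830e+5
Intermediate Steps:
x = 750/1333 (x = -750*(-1/1333) = 750/1333 ≈ 0.56264)
d(s, a) = (5 + a)/(-2 + s)
((649 - 19)*(-473 - 549))*(M(d(C, Z(-3)), 29) + x) = ((649 - 19)*(-473 - 549))*((5 - 3)/(-2 - 5) + 750/1333) = (630*(-1022))*(2/(-7) + 750/1333) = -643860*(-1/7*2 + 750/1333) = -643860*(-2/7 + 750/1333) = -643860*2584/9331 = -237676320/1333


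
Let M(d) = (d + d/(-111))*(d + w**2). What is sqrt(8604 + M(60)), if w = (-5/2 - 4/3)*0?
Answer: 2*sqrt(4165719)/37 ≈ 110.32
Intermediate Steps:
w = 0 (w = (-5*1/2 - 4*1/3)*0 = (-5/2 - 4/3)*0 = -23/6*0 = 0)
M(d) = 110*d**2/111 (M(d) = (d + d/(-111))*(d + 0**2) = (d + d*(-1/111))*(d + 0) = (d - d/111)*d = (110*d/111)*d = 110*d**2/111)
sqrt(8604 + M(60)) = sqrt(8604 + (110/111)*60**2) = sqrt(8604 + (110/111)*3600) = sqrt(8604 + 132000/37) = sqrt(450348/37) = 2*sqrt(4165719)/37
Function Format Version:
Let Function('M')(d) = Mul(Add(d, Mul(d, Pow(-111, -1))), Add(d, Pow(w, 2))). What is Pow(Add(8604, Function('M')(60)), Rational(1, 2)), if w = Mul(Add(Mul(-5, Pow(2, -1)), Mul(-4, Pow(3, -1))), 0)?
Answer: Mul(Rational(2, 37), Pow(4165719, Rational(1, 2))) ≈ 110.32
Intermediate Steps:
w = 0 (w = Mul(Add(Mul(-5, Rational(1, 2)), Mul(-4, Rational(1, 3))), 0) = Mul(Add(Rational(-5, 2), Rational(-4, 3)), 0) = Mul(Rational(-23, 6), 0) = 0)
Function('M')(d) = Mul(Rational(110, 111), Pow(d, 2)) (Function('M')(d) = Mul(Add(d, Mul(d, Pow(-111, -1))), Add(d, Pow(0, 2))) = Mul(Add(d, Mul(d, Rational(-1, 111))), Add(d, 0)) = Mul(Add(d, Mul(Rational(-1, 111), d)), d) = Mul(Mul(Rational(110, 111), d), d) = Mul(Rational(110, 111), Pow(d, 2)))
Pow(Add(8604, Function('M')(60)), Rational(1, 2)) = Pow(Add(8604, Mul(Rational(110, 111), Pow(60, 2))), Rational(1, 2)) = Pow(Add(8604, Mul(Rational(110, 111), 3600)), Rational(1, 2)) = Pow(Add(8604, Rational(132000, 37)), Rational(1, 2)) = Pow(Rational(450348, 37), Rational(1, 2)) = Mul(Rational(2, 37), Pow(4165719, Rational(1, 2)))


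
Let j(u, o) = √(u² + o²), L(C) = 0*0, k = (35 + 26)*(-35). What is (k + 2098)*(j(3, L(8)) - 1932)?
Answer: 71373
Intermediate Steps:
k = -2135 (k = 61*(-35) = -2135)
L(C) = 0
j(u, o) = √(o² + u²)
(k + 2098)*(j(3, L(8)) - 1932) = (-2135 + 2098)*(√(0² + 3²) - 1932) = -37*(√(0 + 9) - 1932) = -37*(√9 - 1932) = -37*(3 - 1932) = -37*(-1929) = 71373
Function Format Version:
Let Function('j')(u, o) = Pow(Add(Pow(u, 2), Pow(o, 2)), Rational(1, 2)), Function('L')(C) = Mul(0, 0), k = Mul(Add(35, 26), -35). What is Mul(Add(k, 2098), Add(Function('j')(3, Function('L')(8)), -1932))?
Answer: 71373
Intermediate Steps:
k = -2135 (k = Mul(61, -35) = -2135)
Function('L')(C) = 0
Function('j')(u, o) = Pow(Add(Pow(o, 2), Pow(u, 2)), Rational(1, 2))
Mul(Add(k, 2098), Add(Function('j')(3, Function('L')(8)), -1932)) = Mul(Add(-2135, 2098), Add(Pow(Add(Pow(0, 2), Pow(3, 2)), Rational(1, 2)), -1932)) = Mul(-37, Add(Pow(Add(0, 9), Rational(1, 2)), -1932)) = Mul(-37, Add(Pow(9, Rational(1, 2)), -1932)) = Mul(-37, Add(3, -1932)) = Mul(-37, -1929) = 71373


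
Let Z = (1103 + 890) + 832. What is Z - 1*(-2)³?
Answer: 2833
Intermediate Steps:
Z = 2825 (Z = 1993 + 832 = 2825)
Z - 1*(-2)³ = 2825 - 1*(-2)³ = 2825 - 1*(-8) = 2825 + 8 = 2833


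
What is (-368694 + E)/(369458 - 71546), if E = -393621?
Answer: -254105/99304 ≈ -2.5589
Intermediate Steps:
(-368694 + E)/(369458 - 71546) = (-368694 - 393621)/(369458 - 71546) = -762315/297912 = -762315*1/297912 = -254105/99304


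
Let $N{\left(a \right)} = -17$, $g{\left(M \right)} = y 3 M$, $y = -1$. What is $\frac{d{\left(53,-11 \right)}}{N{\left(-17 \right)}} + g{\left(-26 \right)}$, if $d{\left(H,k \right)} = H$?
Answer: $\frac{1273}{17} \approx 74.882$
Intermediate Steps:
$g{\left(M \right)} = - 3 M$ ($g{\left(M \right)} = \left(-1\right) 3 M = - 3 M$)
$\frac{d{\left(53,-11 \right)}}{N{\left(-17 \right)}} + g{\left(-26 \right)} = \frac{53}{-17} - -78 = 53 \left(- \frac{1}{17}\right) + 78 = - \frac{53}{17} + 78 = \frac{1273}{17}$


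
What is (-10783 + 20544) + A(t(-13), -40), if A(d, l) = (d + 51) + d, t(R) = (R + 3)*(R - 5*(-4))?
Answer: 9672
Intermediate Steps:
t(R) = (3 + R)*(20 + R) (t(R) = (3 + R)*(R + 20) = (3 + R)*(20 + R))
A(d, l) = 51 + 2*d (A(d, l) = (51 + d) + d = 51 + 2*d)
(-10783 + 20544) + A(t(-13), -40) = (-10783 + 20544) + (51 + 2*(60 + (-13)**2 + 23*(-13))) = 9761 + (51 + 2*(60 + 169 - 299)) = 9761 + (51 + 2*(-70)) = 9761 + (51 - 140) = 9761 - 89 = 9672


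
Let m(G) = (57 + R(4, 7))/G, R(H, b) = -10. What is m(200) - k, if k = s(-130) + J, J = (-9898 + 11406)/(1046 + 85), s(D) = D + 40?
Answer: 53341/600 ≈ 88.902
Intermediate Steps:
s(D) = 40 + D
m(G) = 47/G (m(G) = (57 - 10)/G = 47/G)
J = 4/3 (J = 1508/1131 = 1508*(1/1131) = 4/3 ≈ 1.3333)
k = -266/3 (k = (40 - 130) + 4/3 = -90 + 4/3 = -266/3 ≈ -88.667)
m(200) - k = 47/200 - 1*(-266/3) = 47*(1/200) + 266/3 = 47/200 + 266/3 = 53341/600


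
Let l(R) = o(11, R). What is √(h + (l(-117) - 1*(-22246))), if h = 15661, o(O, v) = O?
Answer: √37918 ≈ 194.73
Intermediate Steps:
l(R) = 11
√(h + (l(-117) - 1*(-22246))) = √(15661 + (11 - 1*(-22246))) = √(15661 + (11 + 22246)) = √(15661 + 22257) = √37918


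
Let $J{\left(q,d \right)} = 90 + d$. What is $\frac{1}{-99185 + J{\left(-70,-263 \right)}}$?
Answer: $- \frac{1}{99358} \approx -1.0065 \cdot 10^{-5}$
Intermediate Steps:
$\frac{1}{-99185 + J{\left(-70,-263 \right)}} = \frac{1}{-99185 + \left(90 - 263\right)} = \frac{1}{-99185 - 173} = \frac{1}{-99358} = - \frac{1}{99358}$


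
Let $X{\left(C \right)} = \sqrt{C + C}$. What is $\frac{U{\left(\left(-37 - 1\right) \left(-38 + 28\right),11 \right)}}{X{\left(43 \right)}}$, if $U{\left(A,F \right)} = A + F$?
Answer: $\frac{391 \sqrt{86}}{86} \approx 42.163$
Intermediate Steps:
$X{\left(C \right)} = \sqrt{2} \sqrt{C}$ ($X{\left(C \right)} = \sqrt{2 C} = \sqrt{2} \sqrt{C}$)
$\frac{U{\left(\left(-37 - 1\right) \left(-38 + 28\right),11 \right)}}{X{\left(43 \right)}} = \frac{\left(-37 - 1\right) \left(-38 + 28\right) + 11}{\sqrt{2} \sqrt{43}} = \frac{\left(-38\right) \left(-10\right) + 11}{\sqrt{86}} = \left(380 + 11\right) \frac{\sqrt{86}}{86} = 391 \frac{\sqrt{86}}{86} = \frac{391 \sqrt{86}}{86}$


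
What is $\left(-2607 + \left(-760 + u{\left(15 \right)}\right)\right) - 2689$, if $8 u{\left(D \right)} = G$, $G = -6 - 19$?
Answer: $- \frac{48473}{8} \approx -6059.1$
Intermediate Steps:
$G = -25$ ($G = -6 - 19 = -25$)
$u{\left(D \right)} = - \frac{25}{8}$ ($u{\left(D \right)} = \frac{1}{8} \left(-25\right) = - \frac{25}{8}$)
$\left(-2607 + \left(-760 + u{\left(15 \right)}\right)\right) - 2689 = \left(-2607 - \frac{6105}{8}\right) - 2689 = - \frac{26961}{8} - 2689 = - \frac{48473}{8}$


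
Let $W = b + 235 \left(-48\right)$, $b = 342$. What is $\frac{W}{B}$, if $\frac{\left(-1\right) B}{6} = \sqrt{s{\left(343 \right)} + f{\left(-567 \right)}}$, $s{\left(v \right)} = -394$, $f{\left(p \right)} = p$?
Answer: $- \frac{1823 i}{31} \approx - 58.806 i$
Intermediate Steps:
$B = - 186 i$ ($B = - 6 \sqrt{-394 - 567} = - 6 \sqrt{-961} = - 6 \cdot 31 i = - 186 i \approx - 186.0 i$)
$W = -10938$ ($W = 342 + 235 \left(-48\right) = 342 - 11280 = -10938$)
$\frac{W}{B} = - \frac{10938}{\left(-186\right) i} = - 10938 \frac{i}{186} = - \frac{1823 i}{31}$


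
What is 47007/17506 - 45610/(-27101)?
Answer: 2072385367/474430106 ≈ 4.3682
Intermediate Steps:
47007/17506 - 45610/(-27101) = 47007*(1/17506) - 45610*(-1/27101) = 47007/17506 + 45610/27101 = 2072385367/474430106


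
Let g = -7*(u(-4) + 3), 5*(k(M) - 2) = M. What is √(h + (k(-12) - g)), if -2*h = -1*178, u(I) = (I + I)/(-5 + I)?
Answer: 2*√6515/15 ≈ 10.762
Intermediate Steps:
u(I) = 2*I/(-5 + I) (u(I) = (2*I)/(-5 + I) = 2*I/(-5 + I))
k(M) = 2 + M/5
h = 89 (h = -(-1)*178/2 = -½*(-178) = 89)
g = -245/9 (g = -7*(2*(-4)/(-5 - 4) + 3) = -7*(2*(-4)/(-9) + 3) = -7*(2*(-4)*(-⅑) + 3) = -7*(8/9 + 3) = -7*35/9 = -245/9 ≈ -27.222)
√(h + (k(-12) - g)) = √(89 + ((2 + (⅕)*(-12)) - 1*(-245/9))) = √(89 + ((2 - 12/5) + 245/9)) = √(89 + (-⅖ + 245/9)) = √(89 + 1207/45) = √(5212/45) = 2*√6515/15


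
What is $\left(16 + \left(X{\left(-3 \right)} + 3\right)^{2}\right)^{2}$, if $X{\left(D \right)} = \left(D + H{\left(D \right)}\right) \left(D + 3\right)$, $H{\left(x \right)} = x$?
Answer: $625$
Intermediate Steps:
$X{\left(D \right)} = 2 D \left(3 + D\right)$ ($X{\left(D \right)} = \left(D + D\right) \left(D + 3\right) = 2 D \left(3 + D\right)$)
$\left(16 + \left(X{\left(-3 \right)} + 3\right)^{2}\right)^{2} = \left(16 + \left(2 \left(-3\right) \left(3 - 3\right) + 3\right)^{2}\right)^{2} = \left(16 + \left(2 \left(-3\right) 0 + 3\right)^{2}\right)^{2} = \left(16 + \left(0 + 3\right)^{2}\right)^{2} = \left(16 + 3^{2}\right)^{2} = \left(16 + 9\right)^{2} = 25^{2} = 625$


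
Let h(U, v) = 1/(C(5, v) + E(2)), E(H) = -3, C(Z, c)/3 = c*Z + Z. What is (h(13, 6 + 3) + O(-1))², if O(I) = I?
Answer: 21316/21609 ≈ 0.98644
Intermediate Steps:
C(Z, c) = 3*Z + 3*Z*c (C(Z, c) = 3*(c*Z + Z) = 3*(Z*c + Z) = 3*(Z + Z*c) = 3*Z + 3*Z*c)
h(U, v) = 1/(12 + 15*v) (h(U, v) = 1/(3*5*(1 + v) - 3) = 1/((15 + 15*v) - 3) = 1/(12 + 15*v))
(h(13, 6 + 3) + O(-1))² = (1/(3*(4 + 5*(6 + 3))) - 1)² = (1/(3*(4 + 5*9)) - 1)² = (1/(3*(4 + 45)) - 1)² = ((⅓)/49 - 1)² = ((⅓)*(1/49) - 1)² = (1/147 - 1)² = (-146/147)² = 21316/21609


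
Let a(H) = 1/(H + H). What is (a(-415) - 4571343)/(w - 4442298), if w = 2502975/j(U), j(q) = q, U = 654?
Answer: 413569401319/401548455185 ≈ 1.0299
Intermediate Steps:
w = 834325/218 (w = 2502975/654 = 2502975*(1/654) = 834325/218 ≈ 3827.2)
a(H) = 1/(2*H)
(a(-415) - 4571343)/(w - 4442298) = ((½)/(-415) - 4571343)/(834325/218 - 4442298) = ((½)*(-1/415) - 4571343)/(-967586639/218) = (-1/830 - 4571343)*(-218/967586639) = -3794214691/830*(-218/967586639) = 413569401319/401548455185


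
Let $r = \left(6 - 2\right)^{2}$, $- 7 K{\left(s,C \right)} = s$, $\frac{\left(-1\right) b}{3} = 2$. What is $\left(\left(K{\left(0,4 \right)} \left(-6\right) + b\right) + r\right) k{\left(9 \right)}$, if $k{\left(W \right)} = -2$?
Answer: $-20$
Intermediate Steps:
$b = -6$ ($b = \left(-3\right) 2 = -6$)
$K{\left(s,C \right)} = - \frac{s}{7}$
$r = 16$ ($r = 4^{2} = 16$)
$\left(\left(K{\left(0,4 \right)} \left(-6\right) + b\right) + r\right) k{\left(9 \right)} = \left(\left(\left(- \frac{1}{7}\right) 0 \left(-6\right) - 6\right) + 16\right) \left(-2\right) = \left(\left(0 \left(-6\right) - 6\right) + 16\right) \left(-2\right) = \left(\left(0 - 6\right) + 16\right) \left(-2\right) = \left(-6 + 16\right) \left(-2\right) = 10 \left(-2\right) = -20$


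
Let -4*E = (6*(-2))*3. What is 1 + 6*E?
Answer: 55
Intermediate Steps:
E = 9 (E = -6*(-2)*3/4 = -(-3)*3 = -¼*(-36) = 9)
1 + 6*E = 1 + 6*9 = 1 + 54 = 55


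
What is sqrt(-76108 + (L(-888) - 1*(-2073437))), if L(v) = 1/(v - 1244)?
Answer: sqrt(2269676792591)/1066 ≈ 1413.3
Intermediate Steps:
L(v) = 1/(-1244 + v)
sqrt(-76108 + (L(-888) - 1*(-2073437))) = sqrt(-76108 + (1/(-1244 - 888) - 1*(-2073437))) = sqrt(-76108 + (1/(-2132) + 2073437)) = sqrt(-76108 + (-1/2132 + 2073437)) = sqrt(-76108 + 4420567683/2132) = sqrt(4258305427/2132) = sqrt(2269676792591)/1066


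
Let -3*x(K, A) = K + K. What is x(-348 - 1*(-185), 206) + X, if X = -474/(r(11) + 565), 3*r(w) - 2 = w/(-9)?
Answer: 2468509/22893 ≈ 107.83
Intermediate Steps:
r(w) = ⅔ - w/27 (r(w) = ⅔ + (w/(-9))/3 = ⅔ + (w*(-⅑))/3 = ⅔ + (-w/9)/3 = ⅔ - w/27)
x(K, A) = -2*K/3 (x(K, A) = -(K + K)/3 = -2*K/3)
X = -6399/7631 (X = -474/((⅔ - 1/27*11) + 565) = -474/((⅔ - 11/27) + 565) = -474/(7/27 + 565) = -474/(15262/27) = (27/15262)*(-474) = -6399/7631 ≈ -0.83855)
x(-348 - 1*(-185), 206) + X = -2*(-348 - 1*(-185))/3 - 6399/7631 = -2*(-348 + 185)/3 - 6399/7631 = -⅔*(-163) - 6399/7631 = 326/3 - 6399/7631 = 2468509/22893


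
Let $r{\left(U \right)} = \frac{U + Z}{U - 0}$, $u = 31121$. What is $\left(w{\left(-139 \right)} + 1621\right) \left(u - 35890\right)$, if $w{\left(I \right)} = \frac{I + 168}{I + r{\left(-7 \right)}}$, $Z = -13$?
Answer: $- \frac{7366245090}{953} \approx -7.7295 \cdot 10^{6}$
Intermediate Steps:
$r{\left(U \right)} = \frac{-13 + U}{U}$ ($r{\left(U \right)} = \frac{U - 13}{U - 0} = \frac{-13 + U}{U + \left(-4 + 4\right)} = \frac{-13 + U}{U + 0} = \frac{-13 + U}{U}$)
$w{\left(I \right)} = \frac{168 + I}{\frac{20}{7} + I}$ ($w{\left(I \right)} = \frac{I + 168}{I + \frac{-13 - 7}{-7}} = \frac{168 + I}{I - - \frac{20}{7}} = \frac{168 + I}{I + \frac{20}{7}} = \frac{168 + I}{\frac{20}{7} + I}$)
$\left(w{\left(-139 \right)} + 1621\right) \left(u - 35890\right) = \left(\frac{7 \left(168 - 139\right)}{20 + 7 \left(-139\right)} + 1621\right) \left(31121 - 35890\right) = \left(7 \frac{1}{20 - 973} \cdot 29 + 1621\right) \left(-4769\right) = \left(7 \frac{1}{-953} \cdot 29 + 1621\right) \left(-4769\right) = \left(7 \left(- \frac{1}{953}\right) 29 + 1621\right) \left(-4769\right) = \left(- \frac{203}{953} + 1621\right) \left(-4769\right) = \frac{1544610}{953} \left(-4769\right) = - \frac{7366245090}{953}$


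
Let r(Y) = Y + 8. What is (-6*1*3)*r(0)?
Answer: -144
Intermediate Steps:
r(Y) = 8 + Y
(-6*1*3)*r(0) = (-6*1*3)*(8 + 0) = -6*3*8 = -18*8 = -144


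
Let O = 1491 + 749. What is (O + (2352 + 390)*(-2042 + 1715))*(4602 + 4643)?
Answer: -8268672530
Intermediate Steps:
O = 2240
(O + (2352 + 390)*(-2042 + 1715))*(4602 + 4643) = (2240 + (2352 + 390)*(-2042 + 1715))*(4602 + 4643) = (2240 + 2742*(-327))*9245 = (2240 - 896634)*9245 = -894394*9245 = -8268672530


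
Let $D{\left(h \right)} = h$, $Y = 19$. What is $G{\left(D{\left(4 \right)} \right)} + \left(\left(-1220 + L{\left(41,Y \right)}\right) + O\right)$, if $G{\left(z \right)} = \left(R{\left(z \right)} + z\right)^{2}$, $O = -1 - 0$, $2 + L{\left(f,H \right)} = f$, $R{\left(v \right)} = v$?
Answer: $-1118$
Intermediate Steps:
$L{\left(f,H \right)} = -2 + f$
$O = -1$ ($O = -1 + 0 = -1$)
$G{\left(z \right)} = 4 z^{2}$ ($G{\left(z \right)} = \left(z + z\right)^{2} = \left(2 z\right)^{2} = 4 z^{2}$)
$G{\left(D{\left(4 \right)} \right)} + \left(\left(-1220 + L{\left(41,Y \right)}\right) + O\right) = 4 \cdot 4^{2} + \left(\left(-1220 + \left(-2 + 41\right)\right) - 1\right) = 4 \cdot 16 + \left(\left(-1220 + 39\right) - 1\right) = 64 - 1182 = -1118$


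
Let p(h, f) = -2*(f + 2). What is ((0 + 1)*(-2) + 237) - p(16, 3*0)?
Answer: 239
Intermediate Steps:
p(h, f) = -4 - 2*f (p(h, f) = -2*(2 + f) = -4 - 2*f)
((0 + 1)*(-2) + 237) - p(16, 3*0) = ((0 + 1)*(-2) + 237) - (-4 - 6*0) = (1*(-2) + 237) - (-4 - 2*0) = (-2 + 237) - (-4 + 0) = 235 - 1*(-4) = 235 + 4 = 239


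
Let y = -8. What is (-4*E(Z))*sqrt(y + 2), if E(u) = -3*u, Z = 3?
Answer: 36*I*sqrt(6) ≈ 88.182*I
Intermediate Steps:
(-4*E(Z))*sqrt(y + 2) = (-(-12)*3)*sqrt(-8 + 2) = (-4*(-9))*sqrt(-6) = 36*(I*sqrt(6)) = 36*I*sqrt(6)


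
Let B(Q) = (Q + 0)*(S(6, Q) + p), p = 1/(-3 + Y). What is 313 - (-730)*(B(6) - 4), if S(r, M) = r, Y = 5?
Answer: 25863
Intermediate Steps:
p = ½ (p = 1/(-3 + 5) = 1/2 = ½ ≈ 0.50000)
B(Q) = 13*Q/2 (B(Q) = (Q + 0)*(6 + ½) = Q*(13/2) = 13*Q/2)
313 - (-730)*(B(6) - 4) = 313 - (-730)*((13/2)*6 - 4) = 313 - (-730)*(39 - 4) = 313 - (-730)*35 = 313 - 146*(-175) = 313 + 25550 = 25863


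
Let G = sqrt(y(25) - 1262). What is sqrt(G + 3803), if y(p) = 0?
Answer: sqrt(3803 + I*sqrt(1262)) ≈ 61.669 + 0.288*I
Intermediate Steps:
G = I*sqrt(1262) (G = sqrt(0 - 1262) = sqrt(-1262) = I*sqrt(1262) ≈ 35.525*I)
sqrt(G + 3803) = sqrt(I*sqrt(1262) + 3803) = sqrt(3803 + I*sqrt(1262))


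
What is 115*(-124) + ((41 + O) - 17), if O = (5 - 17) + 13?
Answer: -14235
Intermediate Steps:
O = 1 (O = -12 + 13 = 1)
115*(-124) + ((41 + O) - 17) = 115*(-124) + ((41 + 1) - 17) = -14260 + (42 - 17) = -14260 + 25 = -14235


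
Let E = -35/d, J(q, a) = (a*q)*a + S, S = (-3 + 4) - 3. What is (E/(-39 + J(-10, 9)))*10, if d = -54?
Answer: -175/22977 ≈ -0.0076163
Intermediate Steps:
S = -2 (S = 1 - 3 = -2)
J(q, a) = -2 + q*a**2 (J(q, a) = (a*q)*a - 2 = q*a**2 - 2 = -2 + q*a**2)
E = 35/54 (E = -35/(-54) = -35*(-1/54) = 35/54 ≈ 0.64815)
(E/(-39 + J(-10, 9)))*10 = (35/(54*(-39 + (-2 - 10*9**2))))*10 = (35/(54*(-39 + (-2 - 10*81))))*10 = (35/(54*(-39 + (-2 - 810))))*10 = (35/(54*(-39 - 812)))*10 = ((35/54)/(-851))*10 = ((35/54)*(-1/851))*10 = -35/45954*10 = -175/22977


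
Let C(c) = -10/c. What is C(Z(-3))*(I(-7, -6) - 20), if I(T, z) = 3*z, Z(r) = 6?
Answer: 190/3 ≈ 63.333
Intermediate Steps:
C(Z(-3))*(I(-7, -6) - 20) = (-10/6)*(3*(-6) - 20) = (-10*1/6)*(-18 - 20) = -5/3*(-38) = 190/3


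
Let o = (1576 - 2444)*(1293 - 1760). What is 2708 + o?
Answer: 408064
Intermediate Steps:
o = 405356 (o = -868*(-467) = 405356)
2708 + o = 2708 + 405356 = 408064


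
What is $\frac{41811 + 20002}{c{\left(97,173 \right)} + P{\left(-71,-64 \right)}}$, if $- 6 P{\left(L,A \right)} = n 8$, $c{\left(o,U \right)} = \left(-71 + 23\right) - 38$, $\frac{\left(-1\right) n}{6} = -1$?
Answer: $- \frac{61813}{94} \approx -657.58$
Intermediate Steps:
$n = 6$ ($n = \left(-6\right) \left(-1\right) = 6$)
$c{\left(o,U \right)} = -86$ ($c{\left(o,U \right)} = -48 - 38 = -86$)
$P{\left(L,A \right)} = -8$ ($P{\left(L,A \right)} = - \frac{6 \cdot 8}{6} = \left(- \frac{1}{6}\right) 48 = -8$)
$\frac{41811 + 20002}{c{\left(97,173 \right)} + P{\left(-71,-64 \right)}} = \frac{41811 + 20002}{-86 - 8} = \frac{61813}{-94} = 61813 \left(- \frac{1}{94}\right) = - \frac{61813}{94}$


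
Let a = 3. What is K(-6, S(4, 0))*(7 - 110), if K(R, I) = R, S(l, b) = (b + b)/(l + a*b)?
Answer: 618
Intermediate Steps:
S(l, b) = 2*b/(l + 3*b) (S(l, b) = (b + b)/(l + 3*b) = (2*b)/(l + 3*b) = 2*b/(l + 3*b))
K(-6, S(4, 0))*(7 - 110) = -6*(7 - 110) = -6*(-103) = 618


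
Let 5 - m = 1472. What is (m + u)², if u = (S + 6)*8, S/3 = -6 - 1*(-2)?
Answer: 2295225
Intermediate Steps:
S = -12 (S = 3*(-6 - 1*(-2)) = 3*(-6 + 2) = 3*(-4) = -12)
m = -1467 (m = 5 - 1*1472 = 5 - 1472 = -1467)
u = -48 (u = (-12 + 6)*8 = -6*8 = -48)
(m + u)² = (-1467 - 48)² = (-1515)² = 2295225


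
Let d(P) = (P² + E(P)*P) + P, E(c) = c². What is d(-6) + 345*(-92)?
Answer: -31926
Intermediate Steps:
d(P) = P + P² + P³ (d(P) = (P² + P²*P) + P = (P² + P³) + P = P + P² + P³)
d(-6) + 345*(-92) = -6*(1 - 6 + (-6)²) + 345*(-92) = -6*(1 - 6 + 36) - 31740 = -6*31 - 31740 = -186 - 31740 = -31926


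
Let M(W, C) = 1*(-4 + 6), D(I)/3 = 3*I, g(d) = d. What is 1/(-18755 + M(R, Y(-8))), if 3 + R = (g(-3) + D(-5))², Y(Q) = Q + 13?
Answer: -1/18753 ≈ -5.3325e-5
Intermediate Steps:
D(I) = 9*I (D(I) = 3*(3*I) = 9*I)
Y(Q) = 13 + Q
R = 2301 (R = -3 + (-3 + 9*(-5))² = -3 + (-3 - 45)² = -3 + (-48)² = -3 + 2304 = 2301)
M(W, C) = 2 (M(W, C) = 1*2 = 2)
1/(-18755 + M(R, Y(-8))) = 1/(-18755 + 2) = 1/(-18753) = -1/18753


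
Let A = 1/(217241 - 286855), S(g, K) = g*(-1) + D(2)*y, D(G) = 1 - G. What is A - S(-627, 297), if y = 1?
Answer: -43578365/69614 ≈ -626.00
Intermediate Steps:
S(g, K) = -1 - g (S(g, K) = g*(-1) + (1 - 1*2)*1 = -g + (1 - 2)*1 = -g - 1*1 = -g - 1 = -1 - g)
A = -1/69614 (A = 1/(-69614) = -1/69614 ≈ -1.4365e-5)
A - S(-627, 297) = -1/69614 - (-1 - 1*(-627)) = -1/69614 - (-1 + 627) = -1/69614 - 1*626 = -1/69614 - 626 = -43578365/69614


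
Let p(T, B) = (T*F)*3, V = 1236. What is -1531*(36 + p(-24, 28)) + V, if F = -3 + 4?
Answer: 56352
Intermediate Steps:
F = 1
p(T, B) = 3*T (p(T, B) = (T*1)*3 = T*3 = 3*T)
-1531*(36 + p(-24, 28)) + V = -1531*(36 + 3*(-24)) + 1236 = -1531*(36 - 72) + 1236 = -1531*(-36) + 1236 = 55116 + 1236 = 56352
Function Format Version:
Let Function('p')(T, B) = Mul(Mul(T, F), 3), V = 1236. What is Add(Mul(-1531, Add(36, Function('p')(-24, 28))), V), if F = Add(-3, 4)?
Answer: 56352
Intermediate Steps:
F = 1
Function('p')(T, B) = Mul(3, T) (Function('p')(T, B) = Mul(Mul(T, 1), 3) = Mul(T, 3) = Mul(3, T))
Add(Mul(-1531, Add(36, Function('p')(-24, 28))), V) = Add(Mul(-1531, Add(36, Mul(3, -24))), 1236) = Add(Mul(-1531, Add(36, -72)), 1236) = Add(Mul(-1531, -36), 1236) = Add(55116, 1236) = 56352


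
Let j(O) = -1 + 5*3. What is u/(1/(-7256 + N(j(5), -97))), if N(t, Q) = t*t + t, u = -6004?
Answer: 42304184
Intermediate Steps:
j(O) = 14 (j(O) = -1 + 15 = 14)
N(t, Q) = t + t² (N(t, Q) = t² + t = t + t²)
u/(1/(-7256 + N(j(5), -97))) = -(-43565024 + 84056*(1 + 14)) = -6004/(1/(-7256 + 14*15)) = -6004/(1/(-7256 + 210)) = -6004/(1/(-7046)) = -6004/(-1/7046) = -6004*(-7046) = 42304184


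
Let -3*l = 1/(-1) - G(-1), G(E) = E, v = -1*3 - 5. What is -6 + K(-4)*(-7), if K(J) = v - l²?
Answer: 50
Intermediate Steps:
v = -8 (v = -3 - 5 = -8)
l = 0 (l = -(1/(-1) - 1*(-1))/3 = -(-1 + 1)/3 = -⅓*0 = 0)
K(J) = -8 (K(J) = -8 - 1*0² = -8 - 1*0 = -8 + 0 = -8)
-6 + K(-4)*(-7) = -6 - 8*(-7) = -6 + 56 = 50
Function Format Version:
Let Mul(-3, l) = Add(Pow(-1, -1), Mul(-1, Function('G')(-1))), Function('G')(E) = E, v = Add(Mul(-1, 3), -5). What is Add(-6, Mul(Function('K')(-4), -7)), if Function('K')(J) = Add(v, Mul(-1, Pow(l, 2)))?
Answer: 50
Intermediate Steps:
v = -8 (v = Add(-3, -5) = -8)
l = 0 (l = Mul(Rational(-1, 3), Add(Pow(-1, -1), Mul(-1, -1))) = Mul(Rational(-1, 3), Add(-1, 1)) = Mul(Rational(-1, 3), 0) = 0)
Function('K')(J) = -8 (Function('K')(J) = Add(-8, Mul(-1, Pow(0, 2))) = Add(-8, Mul(-1, 0)) = Add(-8, 0) = -8)
Add(-6, Mul(Function('K')(-4), -7)) = Add(-6, Mul(-8, -7)) = Add(-6, 56) = 50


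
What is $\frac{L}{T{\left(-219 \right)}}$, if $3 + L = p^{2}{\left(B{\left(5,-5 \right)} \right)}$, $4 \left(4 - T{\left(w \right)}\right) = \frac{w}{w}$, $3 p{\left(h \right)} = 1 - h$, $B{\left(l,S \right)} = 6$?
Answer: $- \frac{8}{135} \approx -0.059259$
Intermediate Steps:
$p{\left(h \right)} = \frac{1}{3} - \frac{h}{3}$ ($p{\left(h \right)} = \frac{1 - h}{3} = \frac{1}{3} - \frac{h}{3}$)
$T{\left(w \right)} = \frac{15}{4}$ ($T{\left(w \right)} = 4 - \frac{w \frac{1}{w}}{4} = 4 - \frac{1}{4} = \frac{15}{4}$)
$L = - \frac{2}{9}$ ($L = -3 + \left(\frac{1}{3} - 2\right)^{2} = -3 + \left(- \frac{5}{3}\right)^{2} = -3 + \frac{25}{9} = - \frac{2}{9} \approx -0.22222$)
$\frac{L}{T{\left(-219 \right)}} = - \frac{2}{9 \cdot \frac{15}{4}} = \left(- \frac{2}{9}\right) \frac{4}{15} = - \frac{8}{135}$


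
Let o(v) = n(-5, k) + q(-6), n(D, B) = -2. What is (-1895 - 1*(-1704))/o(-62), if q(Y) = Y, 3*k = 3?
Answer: 191/8 ≈ 23.875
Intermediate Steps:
k = 1 (k = (⅓)*3 = 1)
o(v) = -8 (o(v) = -2 - 6 = -8)
(-1895 - 1*(-1704))/o(-62) = (-1895 - 1*(-1704))/(-8) = (-1895 + 1704)*(-⅛) = -191*(-⅛) = 191/8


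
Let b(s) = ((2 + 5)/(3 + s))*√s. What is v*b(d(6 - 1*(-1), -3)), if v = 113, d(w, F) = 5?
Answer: 791*√5/8 ≈ 221.09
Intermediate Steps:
b(s) = 7*√s/(3 + s) (b(s) = (7/(3 + s))*√s = 7*√s/(3 + s))
v*b(d(6 - 1*(-1), -3)) = 113*(7*√5/(3 + 5)) = 113*(7*√5/8) = 791*√5/8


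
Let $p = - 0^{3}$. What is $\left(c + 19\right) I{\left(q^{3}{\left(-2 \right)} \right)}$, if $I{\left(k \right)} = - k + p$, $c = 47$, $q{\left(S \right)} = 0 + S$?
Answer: $528$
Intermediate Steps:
$q{\left(S \right)} = S$
$p = 0$ ($p = \left(-1\right) 0 = 0$)
$I{\left(k \right)} = - k$ ($I{\left(k \right)} = - k + 0 = - k$)
$\left(c + 19\right) I{\left(q^{3}{\left(-2 \right)} \right)} = \left(47 + 19\right) \left(- \left(-2\right)^{3}\right) = 66 \left(\left(-1\right) \left(-8\right)\right) = 66 \cdot 8 = 528$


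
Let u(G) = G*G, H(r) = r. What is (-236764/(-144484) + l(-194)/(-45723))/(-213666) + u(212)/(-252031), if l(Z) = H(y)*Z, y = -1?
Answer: -15860623415290361221/88937284536477837018 ≈ -0.17833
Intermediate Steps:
l(Z) = -Z
u(G) = G**2
(-236764/(-144484) + l(-194)/(-45723))/(-213666) + u(212)/(-252031) = (-236764/(-144484) - 1*(-194)/(-45723))/(-213666) + 212**2/(-252031) = (-236764*(-1/144484) + 194*(-1/45723))*(-1/213666) + 44944*(-1/252031) = (59191/36121 - 194/45723)*(-1/213666) - 44944/252031 = (2699382619/1651560483)*(-1/213666) - 44944/252031 = -2699382619/352882322160678 - 44944/252031 = -15860623415290361221/88937284536477837018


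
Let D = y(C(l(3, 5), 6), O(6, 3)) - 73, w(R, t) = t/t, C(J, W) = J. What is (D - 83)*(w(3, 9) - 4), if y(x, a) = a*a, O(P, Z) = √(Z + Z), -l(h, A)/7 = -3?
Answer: 450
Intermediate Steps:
l(h, A) = 21 (l(h, A) = -7*(-3) = 21)
O(P, Z) = √2*√Z (O(P, Z) = √(2*Z) = √2*√Z)
w(R, t) = 1
y(x, a) = a²
D = -67 (D = (√2*√3)² - 73 = (√6)² - 73 = 6 - 73 = -67)
(D - 83)*(w(3, 9) - 4) = (-67 - 83)*(1 - 4) = -150*(-3) = 450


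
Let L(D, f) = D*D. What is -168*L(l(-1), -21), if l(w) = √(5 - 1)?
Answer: -672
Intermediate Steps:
l(w) = 2 (l(w) = √4 = 2)
L(D, f) = D²
-168*L(l(-1), -21) = -168*2² = -168*4 = -672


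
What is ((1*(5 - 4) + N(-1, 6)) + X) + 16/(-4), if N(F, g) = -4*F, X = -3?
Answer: -2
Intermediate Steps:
((1*(5 - 4) + N(-1, 6)) + X) + 16/(-4) = ((1*(5 - 4) - 4*(-1)) - 3) + 16/(-4) = ((1*1 + 4) - 3) - ¼*16 = ((1 + 4) - 3) - 4 = (5 - 3) - 4 = 2 - 4 = -2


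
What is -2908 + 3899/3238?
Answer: -9412205/3238 ≈ -2906.8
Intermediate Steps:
-2908 + 3899/3238 = -9412205/3238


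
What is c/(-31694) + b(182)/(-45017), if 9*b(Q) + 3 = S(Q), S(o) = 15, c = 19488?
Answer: -1316000332/2140153197 ≈ -0.61491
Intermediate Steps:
b(Q) = 4/3 (b(Q) = -⅓ + (⅑)*15 = -⅓ + 5/3 = 4/3)
c/(-31694) + b(182)/(-45017) = 19488/(-31694) + (4/3)/(-45017) = 19488*(-1/31694) + (4/3)*(-1/45017) = -9744/15847 - 4/135051 = -1316000332/2140153197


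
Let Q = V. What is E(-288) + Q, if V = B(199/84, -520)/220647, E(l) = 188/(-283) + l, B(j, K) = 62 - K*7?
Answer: -6008015686/20814367 ≈ -288.65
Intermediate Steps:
B(j, K) = 62 - 7*K
E(l) = -188/283 + l (E(l) = 188*(-1/283) + l = -188/283 + l)
V = 1234/73549 (V = (62 - 7*(-520))/220647 = (62 + 3640)*(1/220647) = 3702*(1/220647) = 1234/73549 ≈ 0.016778)
Q = 1234/73549 ≈ 0.016778
E(-288) + Q = (-188/283 - 288) + 1234/73549 = -81692/283 + 1234/73549 = -6008015686/20814367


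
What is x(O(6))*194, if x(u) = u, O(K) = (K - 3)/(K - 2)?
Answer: 291/2 ≈ 145.50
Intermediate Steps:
O(K) = (-3 + K)/(-2 + K)
x(O(6))*194 = ((-3 + 6)/(-2 + 6))*194 = (3/4)*194 = 291/2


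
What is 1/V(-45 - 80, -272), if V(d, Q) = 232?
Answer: 1/232 ≈ 0.0043103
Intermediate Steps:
1/V(-45 - 80, -272) = 1/232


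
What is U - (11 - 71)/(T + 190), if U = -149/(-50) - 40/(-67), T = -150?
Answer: 8504/1675 ≈ 5.0770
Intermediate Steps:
U = 11983/3350 (U = -149*(-1/50) - 40*(-1/67) = 149/50 + 40/67 = 11983/3350 ≈ 3.5770)
U - (11 - 71)/(T + 190) = 11983/3350 - (11 - 71)/(-150 + 190) = 11983/3350 - (-60)/40 = 11983/3350 - 1*(-3/2) = 11983/3350 + 3/2 = 8504/1675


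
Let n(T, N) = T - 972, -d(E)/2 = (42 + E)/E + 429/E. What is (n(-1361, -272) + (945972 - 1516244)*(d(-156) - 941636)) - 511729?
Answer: 6980815762810/13 ≈ 5.3699e+11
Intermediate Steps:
d(E) = -858/E - 2*(42 + E)/E (d(E) = -2*((42 + E)/E + 429/E) = -2*(429/E + (42 + E)/E) = -858/E - 2*(42 + E)/E)
n(T, N) = -972 + T
(n(-1361, -272) + (945972 - 1516244)*(d(-156) - 941636)) - 511729 = ((-972 - 1361) + (945972 - 1516244)*((-2 - 942/(-156)) - 941636)) - 511729 = (-2333 - 570272*((-2 - 942*(-1/156)) - 941636)) - 511729 = (-2333 - 570272*((-2 + 157/26) - 941636)) - 511729 = (-2333 - 570272*(105/26 - 941636)) - 511729 = (-2333 - 570272*(-24482431/26)) - 511729 = (-2333 + 6980822445616/13) - 511729 = 6980822415287/13 - 511729 = 6980815762810/13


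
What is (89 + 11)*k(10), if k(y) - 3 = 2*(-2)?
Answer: -100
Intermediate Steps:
k(y) = -1 (k(y) = 3 + 2*(-2) = 3 - 4 = -1)
(89 + 11)*k(10) = (89 + 11)*(-1) = 100*(-1) = -100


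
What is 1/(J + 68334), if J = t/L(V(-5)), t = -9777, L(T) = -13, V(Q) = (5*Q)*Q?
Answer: 13/898119 ≈ 1.4475e-5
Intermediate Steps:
V(Q) = 5*Q²
J = 9777/13 (J = -9777/(-13) = -9777*(-1/13) = 9777/13 ≈ 752.08)
1/(J + 68334) = 1/(9777/13 + 68334) = 1/(898119/13) = 13/898119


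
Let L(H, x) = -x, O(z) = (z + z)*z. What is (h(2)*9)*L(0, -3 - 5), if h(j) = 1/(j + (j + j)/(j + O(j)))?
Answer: 30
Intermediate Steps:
O(z) = 2*z**2 (O(z) = (2*z)*z = 2*z**2)
h(j) = 1/(j + 2*j/(j + 2*j**2)) (h(j) = 1/(j + (j + j)/(j + 2*j**2)) = 1/(j + (2*j)/(j + 2*j**2)) = 1/(j + 2*j/(j + 2*j**2)))
(h(2)*9)*L(0, -3 - 5) = (((1 + 2*2)/(2 + 2 + 2*2**2))*9)*(-(-3 - 5)) = (((1 + 4)/(2 + 2 + 2*4))*9)*(-1*(-8)) = ((5/(2 + 2 + 8))*9)*8 = ((5/12)*9)*8 = (15/4)*8 = 30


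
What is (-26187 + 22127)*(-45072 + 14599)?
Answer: 123720380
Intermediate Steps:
(-26187 + 22127)*(-45072 + 14599) = -4060*(-30473) = 123720380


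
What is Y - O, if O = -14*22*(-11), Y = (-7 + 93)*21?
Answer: -1582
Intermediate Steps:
Y = 1806 (Y = 86*21 = 1806)
O = 3388 (O = -308*(-11) = 3388)
Y - O = 1806 - 1*3388 = 1806 - 3388 = -1582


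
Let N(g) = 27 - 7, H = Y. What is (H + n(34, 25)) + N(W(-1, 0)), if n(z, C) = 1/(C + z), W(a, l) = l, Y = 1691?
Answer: 100950/59 ≈ 1711.0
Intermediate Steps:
H = 1691
N(g) = 20
(H + n(34, 25)) + N(W(-1, 0)) = (1691 + 1/(25 + 34)) + 20 = (1691 + 1/59) + 20 = 99770/59 + 20 = 100950/59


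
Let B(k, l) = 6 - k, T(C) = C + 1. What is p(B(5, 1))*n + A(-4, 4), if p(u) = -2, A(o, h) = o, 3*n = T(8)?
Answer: -10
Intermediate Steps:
T(C) = 1 + C
n = 3 (n = (1 + 8)/3 = (⅓)*9 = 3)
p(B(5, 1))*n + A(-4, 4) = -2*3 - 4 = -6 - 4 = -10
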